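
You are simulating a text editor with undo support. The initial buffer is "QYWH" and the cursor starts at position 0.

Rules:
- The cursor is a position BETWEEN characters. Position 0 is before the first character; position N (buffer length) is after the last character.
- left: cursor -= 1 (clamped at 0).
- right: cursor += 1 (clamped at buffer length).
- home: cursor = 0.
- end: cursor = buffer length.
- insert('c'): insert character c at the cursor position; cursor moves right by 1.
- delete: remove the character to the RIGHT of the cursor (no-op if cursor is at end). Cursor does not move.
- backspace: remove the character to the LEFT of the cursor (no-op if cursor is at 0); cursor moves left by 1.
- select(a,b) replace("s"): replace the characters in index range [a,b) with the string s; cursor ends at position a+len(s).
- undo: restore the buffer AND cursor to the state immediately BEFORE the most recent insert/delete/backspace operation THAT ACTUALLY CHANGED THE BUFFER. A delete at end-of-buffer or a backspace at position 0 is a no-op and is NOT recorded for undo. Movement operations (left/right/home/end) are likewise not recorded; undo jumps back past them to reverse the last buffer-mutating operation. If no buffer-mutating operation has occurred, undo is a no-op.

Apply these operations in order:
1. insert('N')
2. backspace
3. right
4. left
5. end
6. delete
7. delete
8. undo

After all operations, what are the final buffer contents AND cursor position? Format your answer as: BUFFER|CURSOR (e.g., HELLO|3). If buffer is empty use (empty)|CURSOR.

After op 1 (insert('N')): buf='NQYWH' cursor=1
After op 2 (backspace): buf='QYWH' cursor=0
After op 3 (right): buf='QYWH' cursor=1
After op 4 (left): buf='QYWH' cursor=0
After op 5 (end): buf='QYWH' cursor=4
After op 6 (delete): buf='QYWH' cursor=4
After op 7 (delete): buf='QYWH' cursor=4
After op 8 (undo): buf='NQYWH' cursor=1

Answer: NQYWH|1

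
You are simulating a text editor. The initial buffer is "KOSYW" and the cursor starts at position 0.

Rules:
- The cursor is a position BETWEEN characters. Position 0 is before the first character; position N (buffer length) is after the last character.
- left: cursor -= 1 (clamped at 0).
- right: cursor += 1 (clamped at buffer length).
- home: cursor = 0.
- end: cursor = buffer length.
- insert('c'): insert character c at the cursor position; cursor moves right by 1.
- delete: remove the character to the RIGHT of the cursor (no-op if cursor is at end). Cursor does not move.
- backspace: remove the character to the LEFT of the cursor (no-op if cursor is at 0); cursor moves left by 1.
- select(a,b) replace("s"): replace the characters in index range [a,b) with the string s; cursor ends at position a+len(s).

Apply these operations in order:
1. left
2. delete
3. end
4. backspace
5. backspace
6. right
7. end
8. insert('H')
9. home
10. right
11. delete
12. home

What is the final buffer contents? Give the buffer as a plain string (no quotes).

After op 1 (left): buf='KOSYW' cursor=0
After op 2 (delete): buf='OSYW' cursor=0
After op 3 (end): buf='OSYW' cursor=4
After op 4 (backspace): buf='OSY' cursor=3
After op 5 (backspace): buf='OS' cursor=2
After op 6 (right): buf='OS' cursor=2
After op 7 (end): buf='OS' cursor=2
After op 8 (insert('H')): buf='OSH' cursor=3
After op 9 (home): buf='OSH' cursor=0
After op 10 (right): buf='OSH' cursor=1
After op 11 (delete): buf='OH' cursor=1
After op 12 (home): buf='OH' cursor=0

Answer: OH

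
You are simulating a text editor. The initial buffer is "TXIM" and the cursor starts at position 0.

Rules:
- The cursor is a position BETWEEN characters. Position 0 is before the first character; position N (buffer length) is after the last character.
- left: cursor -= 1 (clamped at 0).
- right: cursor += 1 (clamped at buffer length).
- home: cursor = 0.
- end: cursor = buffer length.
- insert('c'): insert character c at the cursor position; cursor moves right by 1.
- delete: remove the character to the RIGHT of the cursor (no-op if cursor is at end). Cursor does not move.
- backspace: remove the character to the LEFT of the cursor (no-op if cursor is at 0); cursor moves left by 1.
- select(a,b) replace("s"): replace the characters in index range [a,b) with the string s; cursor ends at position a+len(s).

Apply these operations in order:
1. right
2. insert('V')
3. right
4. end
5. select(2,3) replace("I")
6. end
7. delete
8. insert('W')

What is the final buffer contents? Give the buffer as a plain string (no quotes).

After op 1 (right): buf='TXIM' cursor=1
After op 2 (insert('V')): buf='TVXIM' cursor=2
After op 3 (right): buf='TVXIM' cursor=3
After op 4 (end): buf='TVXIM' cursor=5
After op 5 (select(2,3) replace("I")): buf='TVIIM' cursor=3
After op 6 (end): buf='TVIIM' cursor=5
After op 7 (delete): buf='TVIIM' cursor=5
After op 8 (insert('W')): buf='TVIIMW' cursor=6

Answer: TVIIMW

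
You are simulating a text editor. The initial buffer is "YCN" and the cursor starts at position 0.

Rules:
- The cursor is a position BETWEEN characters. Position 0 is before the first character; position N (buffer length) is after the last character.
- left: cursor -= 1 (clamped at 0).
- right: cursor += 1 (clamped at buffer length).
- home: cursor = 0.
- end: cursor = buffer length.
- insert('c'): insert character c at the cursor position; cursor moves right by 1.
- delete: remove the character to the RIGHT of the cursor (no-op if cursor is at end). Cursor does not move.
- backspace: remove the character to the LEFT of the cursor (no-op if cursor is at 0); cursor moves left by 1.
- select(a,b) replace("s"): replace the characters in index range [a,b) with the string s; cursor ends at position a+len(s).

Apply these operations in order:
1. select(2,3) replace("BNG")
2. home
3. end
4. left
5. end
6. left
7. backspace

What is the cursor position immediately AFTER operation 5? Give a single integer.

After op 1 (select(2,3) replace("BNG")): buf='YCBNG' cursor=5
After op 2 (home): buf='YCBNG' cursor=0
After op 3 (end): buf='YCBNG' cursor=5
After op 4 (left): buf='YCBNG' cursor=4
After op 5 (end): buf='YCBNG' cursor=5

Answer: 5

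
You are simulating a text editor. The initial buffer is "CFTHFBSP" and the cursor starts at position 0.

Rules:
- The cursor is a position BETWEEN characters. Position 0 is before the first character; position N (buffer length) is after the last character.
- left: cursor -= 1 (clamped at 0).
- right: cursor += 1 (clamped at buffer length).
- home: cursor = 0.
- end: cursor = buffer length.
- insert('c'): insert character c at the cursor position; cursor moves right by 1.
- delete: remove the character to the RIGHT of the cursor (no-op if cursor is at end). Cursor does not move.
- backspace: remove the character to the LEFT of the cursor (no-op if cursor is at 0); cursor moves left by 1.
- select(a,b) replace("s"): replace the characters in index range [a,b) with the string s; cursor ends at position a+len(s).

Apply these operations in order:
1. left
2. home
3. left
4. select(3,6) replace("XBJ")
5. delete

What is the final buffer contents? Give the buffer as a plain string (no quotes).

After op 1 (left): buf='CFTHFBSP' cursor=0
After op 2 (home): buf='CFTHFBSP' cursor=0
After op 3 (left): buf='CFTHFBSP' cursor=0
After op 4 (select(3,6) replace("XBJ")): buf='CFTXBJSP' cursor=6
After op 5 (delete): buf='CFTXBJP' cursor=6

Answer: CFTXBJP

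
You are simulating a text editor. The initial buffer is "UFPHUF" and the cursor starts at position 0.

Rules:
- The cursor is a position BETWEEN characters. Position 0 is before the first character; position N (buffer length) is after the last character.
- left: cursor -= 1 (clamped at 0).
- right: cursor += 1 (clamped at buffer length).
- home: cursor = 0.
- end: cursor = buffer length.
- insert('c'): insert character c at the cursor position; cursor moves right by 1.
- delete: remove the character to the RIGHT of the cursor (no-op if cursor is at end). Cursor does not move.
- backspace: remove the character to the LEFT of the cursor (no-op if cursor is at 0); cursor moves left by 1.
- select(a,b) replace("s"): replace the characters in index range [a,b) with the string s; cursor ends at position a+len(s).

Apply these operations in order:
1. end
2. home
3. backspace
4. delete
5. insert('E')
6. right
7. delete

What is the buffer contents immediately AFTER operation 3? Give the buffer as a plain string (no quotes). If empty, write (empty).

Answer: UFPHUF

Derivation:
After op 1 (end): buf='UFPHUF' cursor=6
After op 2 (home): buf='UFPHUF' cursor=0
After op 3 (backspace): buf='UFPHUF' cursor=0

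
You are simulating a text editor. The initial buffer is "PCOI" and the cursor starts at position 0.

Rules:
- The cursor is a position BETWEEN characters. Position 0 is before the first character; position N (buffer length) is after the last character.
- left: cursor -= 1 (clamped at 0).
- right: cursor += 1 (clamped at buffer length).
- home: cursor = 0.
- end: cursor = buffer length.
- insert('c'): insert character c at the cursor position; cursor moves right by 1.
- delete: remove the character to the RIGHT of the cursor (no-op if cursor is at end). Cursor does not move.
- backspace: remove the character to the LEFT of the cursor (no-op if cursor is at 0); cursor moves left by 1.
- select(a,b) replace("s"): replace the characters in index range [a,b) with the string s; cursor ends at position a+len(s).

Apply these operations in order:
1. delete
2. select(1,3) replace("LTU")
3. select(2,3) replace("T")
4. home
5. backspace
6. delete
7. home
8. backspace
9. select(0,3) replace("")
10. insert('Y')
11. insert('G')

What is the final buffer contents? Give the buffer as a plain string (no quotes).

After op 1 (delete): buf='COI' cursor=0
After op 2 (select(1,3) replace("LTU")): buf='CLTU' cursor=4
After op 3 (select(2,3) replace("T")): buf='CLTU' cursor=3
After op 4 (home): buf='CLTU' cursor=0
After op 5 (backspace): buf='CLTU' cursor=0
After op 6 (delete): buf='LTU' cursor=0
After op 7 (home): buf='LTU' cursor=0
After op 8 (backspace): buf='LTU' cursor=0
After op 9 (select(0,3) replace("")): buf='(empty)' cursor=0
After op 10 (insert('Y')): buf='Y' cursor=1
After op 11 (insert('G')): buf='YG' cursor=2

Answer: YG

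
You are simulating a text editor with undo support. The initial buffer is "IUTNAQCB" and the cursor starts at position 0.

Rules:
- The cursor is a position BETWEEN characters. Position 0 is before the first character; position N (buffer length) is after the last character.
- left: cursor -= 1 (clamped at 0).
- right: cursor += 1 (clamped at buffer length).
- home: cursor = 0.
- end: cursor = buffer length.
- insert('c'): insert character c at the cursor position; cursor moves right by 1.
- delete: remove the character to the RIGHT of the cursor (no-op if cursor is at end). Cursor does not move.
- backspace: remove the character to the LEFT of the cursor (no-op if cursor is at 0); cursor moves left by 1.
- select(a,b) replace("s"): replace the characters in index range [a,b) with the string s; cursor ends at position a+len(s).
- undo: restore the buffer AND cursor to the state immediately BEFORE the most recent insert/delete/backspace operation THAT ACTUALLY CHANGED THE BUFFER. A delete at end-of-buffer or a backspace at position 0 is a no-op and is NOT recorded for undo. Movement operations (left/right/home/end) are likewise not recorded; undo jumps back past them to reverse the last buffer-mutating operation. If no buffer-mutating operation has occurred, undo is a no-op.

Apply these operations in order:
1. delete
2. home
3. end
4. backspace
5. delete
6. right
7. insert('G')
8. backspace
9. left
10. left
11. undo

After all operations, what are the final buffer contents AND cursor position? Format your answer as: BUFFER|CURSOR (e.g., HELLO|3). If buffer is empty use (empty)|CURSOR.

After op 1 (delete): buf='UTNAQCB' cursor=0
After op 2 (home): buf='UTNAQCB' cursor=0
After op 3 (end): buf='UTNAQCB' cursor=7
After op 4 (backspace): buf='UTNAQC' cursor=6
After op 5 (delete): buf='UTNAQC' cursor=6
After op 6 (right): buf='UTNAQC' cursor=6
After op 7 (insert('G')): buf='UTNAQCG' cursor=7
After op 8 (backspace): buf='UTNAQC' cursor=6
After op 9 (left): buf='UTNAQC' cursor=5
After op 10 (left): buf='UTNAQC' cursor=4
After op 11 (undo): buf='UTNAQCG' cursor=7

Answer: UTNAQCG|7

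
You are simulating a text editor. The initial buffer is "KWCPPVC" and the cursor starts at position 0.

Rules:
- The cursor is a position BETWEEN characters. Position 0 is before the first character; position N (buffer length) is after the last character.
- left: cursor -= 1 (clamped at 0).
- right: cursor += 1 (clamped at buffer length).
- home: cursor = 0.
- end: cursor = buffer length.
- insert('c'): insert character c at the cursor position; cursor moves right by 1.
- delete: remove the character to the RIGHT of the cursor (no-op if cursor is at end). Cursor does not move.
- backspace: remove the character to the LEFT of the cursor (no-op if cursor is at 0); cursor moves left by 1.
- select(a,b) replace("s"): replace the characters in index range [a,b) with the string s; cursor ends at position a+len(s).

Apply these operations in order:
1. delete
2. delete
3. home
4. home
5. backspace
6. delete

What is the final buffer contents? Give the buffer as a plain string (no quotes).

After op 1 (delete): buf='WCPPVC' cursor=0
After op 2 (delete): buf='CPPVC' cursor=0
After op 3 (home): buf='CPPVC' cursor=0
After op 4 (home): buf='CPPVC' cursor=0
After op 5 (backspace): buf='CPPVC' cursor=0
After op 6 (delete): buf='PPVC' cursor=0

Answer: PPVC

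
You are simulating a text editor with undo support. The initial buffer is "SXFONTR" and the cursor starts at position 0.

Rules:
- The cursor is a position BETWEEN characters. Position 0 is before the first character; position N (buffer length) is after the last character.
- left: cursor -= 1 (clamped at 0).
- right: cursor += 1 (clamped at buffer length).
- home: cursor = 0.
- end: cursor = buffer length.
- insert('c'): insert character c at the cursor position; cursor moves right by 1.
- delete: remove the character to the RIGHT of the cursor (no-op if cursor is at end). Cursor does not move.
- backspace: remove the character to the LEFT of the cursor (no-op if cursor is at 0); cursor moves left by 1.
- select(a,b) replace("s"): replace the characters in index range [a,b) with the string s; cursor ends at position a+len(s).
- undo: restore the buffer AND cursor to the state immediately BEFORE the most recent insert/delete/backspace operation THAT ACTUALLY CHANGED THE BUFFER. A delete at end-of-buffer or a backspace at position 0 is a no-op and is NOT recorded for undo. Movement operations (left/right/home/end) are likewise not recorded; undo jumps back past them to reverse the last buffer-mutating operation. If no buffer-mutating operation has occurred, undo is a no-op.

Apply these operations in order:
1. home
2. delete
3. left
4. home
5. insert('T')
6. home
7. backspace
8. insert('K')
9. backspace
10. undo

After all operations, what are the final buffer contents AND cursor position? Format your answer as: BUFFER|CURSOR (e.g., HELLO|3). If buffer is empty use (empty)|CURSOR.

After op 1 (home): buf='SXFONTR' cursor=0
After op 2 (delete): buf='XFONTR' cursor=0
After op 3 (left): buf='XFONTR' cursor=0
After op 4 (home): buf='XFONTR' cursor=0
After op 5 (insert('T')): buf='TXFONTR' cursor=1
After op 6 (home): buf='TXFONTR' cursor=0
After op 7 (backspace): buf='TXFONTR' cursor=0
After op 8 (insert('K')): buf='KTXFONTR' cursor=1
After op 9 (backspace): buf='TXFONTR' cursor=0
After op 10 (undo): buf='KTXFONTR' cursor=1

Answer: KTXFONTR|1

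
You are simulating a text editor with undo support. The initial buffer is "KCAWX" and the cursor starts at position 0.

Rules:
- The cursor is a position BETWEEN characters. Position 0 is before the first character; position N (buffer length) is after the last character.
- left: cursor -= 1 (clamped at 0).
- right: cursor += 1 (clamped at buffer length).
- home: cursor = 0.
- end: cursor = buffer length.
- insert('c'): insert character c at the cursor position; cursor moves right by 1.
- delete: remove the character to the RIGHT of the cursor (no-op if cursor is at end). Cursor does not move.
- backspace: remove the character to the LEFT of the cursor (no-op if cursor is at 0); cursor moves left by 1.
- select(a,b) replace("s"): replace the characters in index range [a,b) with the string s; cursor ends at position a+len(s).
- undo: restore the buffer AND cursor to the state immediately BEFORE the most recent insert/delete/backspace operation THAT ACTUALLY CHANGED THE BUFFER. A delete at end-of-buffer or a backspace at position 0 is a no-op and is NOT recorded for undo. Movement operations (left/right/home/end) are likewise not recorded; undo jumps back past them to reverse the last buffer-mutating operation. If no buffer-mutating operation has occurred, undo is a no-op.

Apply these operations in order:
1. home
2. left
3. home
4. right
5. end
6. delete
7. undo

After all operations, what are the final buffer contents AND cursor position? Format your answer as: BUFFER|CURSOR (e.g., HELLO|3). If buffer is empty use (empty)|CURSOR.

After op 1 (home): buf='KCAWX' cursor=0
After op 2 (left): buf='KCAWX' cursor=0
After op 3 (home): buf='KCAWX' cursor=0
After op 4 (right): buf='KCAWX' cursor=1
After op 5 (end): buf='KCAWX' cursor=5
After op 6 (delete): buf='KCAWX' cursor=5
After op 7 (undo): buf='KCAWX' cursor=5

Answer: KCAWX|5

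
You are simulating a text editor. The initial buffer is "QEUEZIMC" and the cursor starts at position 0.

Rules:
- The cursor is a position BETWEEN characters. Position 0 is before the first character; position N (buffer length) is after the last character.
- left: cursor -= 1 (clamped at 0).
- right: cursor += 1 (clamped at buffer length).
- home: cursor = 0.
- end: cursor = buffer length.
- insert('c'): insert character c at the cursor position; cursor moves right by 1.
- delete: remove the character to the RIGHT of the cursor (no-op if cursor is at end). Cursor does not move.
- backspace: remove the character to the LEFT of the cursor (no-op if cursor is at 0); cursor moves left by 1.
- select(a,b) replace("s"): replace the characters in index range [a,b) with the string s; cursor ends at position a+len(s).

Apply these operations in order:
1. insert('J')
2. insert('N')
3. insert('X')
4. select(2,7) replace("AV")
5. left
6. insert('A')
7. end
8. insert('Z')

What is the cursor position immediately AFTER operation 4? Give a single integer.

Answer: 4

Derivation:
After op 1 (insert('J')): buf='JQEUEZIMC' cursor=1
After op 2 (insert('N')): buf='JNQEUEZIMC' cursor=2
After op 3 (insert('X')): buf='JNXQEUEZIMC' cursor=3
After op 4 (select(2,7) replace("AV")): buf='JNAVZIMC' cursor=4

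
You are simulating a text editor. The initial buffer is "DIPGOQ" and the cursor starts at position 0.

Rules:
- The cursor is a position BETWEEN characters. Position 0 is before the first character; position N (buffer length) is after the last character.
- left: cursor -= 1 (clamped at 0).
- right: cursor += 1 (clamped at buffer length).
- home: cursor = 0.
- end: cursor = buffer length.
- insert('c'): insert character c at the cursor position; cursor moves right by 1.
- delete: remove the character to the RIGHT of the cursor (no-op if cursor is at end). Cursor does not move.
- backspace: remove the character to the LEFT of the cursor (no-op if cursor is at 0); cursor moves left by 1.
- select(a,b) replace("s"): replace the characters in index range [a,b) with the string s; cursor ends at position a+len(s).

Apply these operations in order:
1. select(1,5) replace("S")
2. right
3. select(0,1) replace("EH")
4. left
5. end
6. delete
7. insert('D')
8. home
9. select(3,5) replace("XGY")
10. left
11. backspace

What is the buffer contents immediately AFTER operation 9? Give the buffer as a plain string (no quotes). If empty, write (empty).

Answer: EHSXGY

Derivation:
After op 1 (select(1,5) replace("S")): buf='DSQ' cursor=2
After op 2 (right): buf='DSQ' cursor=3
After op 3 (select(0,1) replace("EH")): buf='EHSQ' cursor=2
After op 4 (left): buf='EHSQ' cursor=1
After op 5 (end): buf='EHSQ' cursor=4
After op 6 (delete): buf='EHSQ' cursor=4
After op 7 (insert('D')): buf='EHSQD' cursor=5
After op 8 (home): buf='EHSQD' cursor=0
After op 9 (select(3,5) replace("XGY")): buf='EHSXGY' cursor=6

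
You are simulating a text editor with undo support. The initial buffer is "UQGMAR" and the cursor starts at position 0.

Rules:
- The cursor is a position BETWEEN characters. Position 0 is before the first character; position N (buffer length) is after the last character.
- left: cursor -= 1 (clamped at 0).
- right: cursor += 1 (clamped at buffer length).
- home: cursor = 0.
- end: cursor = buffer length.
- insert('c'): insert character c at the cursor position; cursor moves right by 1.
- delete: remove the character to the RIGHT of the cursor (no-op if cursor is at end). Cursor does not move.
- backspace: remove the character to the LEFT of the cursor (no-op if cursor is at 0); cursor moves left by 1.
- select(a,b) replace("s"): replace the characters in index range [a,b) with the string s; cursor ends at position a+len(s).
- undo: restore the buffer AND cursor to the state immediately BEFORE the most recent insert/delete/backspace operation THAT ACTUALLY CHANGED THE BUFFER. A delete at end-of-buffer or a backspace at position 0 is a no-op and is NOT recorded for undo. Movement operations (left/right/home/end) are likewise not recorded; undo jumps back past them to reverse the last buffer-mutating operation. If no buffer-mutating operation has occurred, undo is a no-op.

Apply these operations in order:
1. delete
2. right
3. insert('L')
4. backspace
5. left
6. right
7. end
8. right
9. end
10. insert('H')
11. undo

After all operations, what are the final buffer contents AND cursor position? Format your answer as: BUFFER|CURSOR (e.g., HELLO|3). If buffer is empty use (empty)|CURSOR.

After op 1 (delete): buf='QGMAR' cursor=0
After op 2 (right): buf='QGMAR' cursor=1
After op 3 (insert('L')): buf='QLGMAR' cursor=2
After op 4 (backspace): buf='QGMAR' cursor=1
After op 5 (left): buf='QGMAR' cursor=0
After op 6 (right): buf='QGMAR' cursor=1
After op 7 (end): buf='QGMAR' cursor=5
After op 8 (right): buf='QGMAR' cursor=5
After op 9 (end): buf='QGMAR' cursor=5
After op 10 (insert('H')): buf='QGMARH' cursor=6
After op 11 (undo): buf='QGMAR' cursor=5

Answer: QGMAR|5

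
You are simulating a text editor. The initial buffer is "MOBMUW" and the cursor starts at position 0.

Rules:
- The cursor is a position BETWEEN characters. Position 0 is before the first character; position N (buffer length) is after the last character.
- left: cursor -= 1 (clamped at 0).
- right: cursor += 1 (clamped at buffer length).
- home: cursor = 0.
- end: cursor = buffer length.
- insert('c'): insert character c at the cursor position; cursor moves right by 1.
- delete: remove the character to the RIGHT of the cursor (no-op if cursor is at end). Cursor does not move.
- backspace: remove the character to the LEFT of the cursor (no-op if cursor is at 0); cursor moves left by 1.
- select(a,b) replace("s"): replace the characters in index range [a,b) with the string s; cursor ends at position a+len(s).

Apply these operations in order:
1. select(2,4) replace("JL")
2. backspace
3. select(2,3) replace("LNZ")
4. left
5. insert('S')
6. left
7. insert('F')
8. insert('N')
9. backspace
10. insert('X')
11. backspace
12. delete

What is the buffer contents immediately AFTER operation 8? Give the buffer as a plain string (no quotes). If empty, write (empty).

Answer: MOLNFNSZUW

Derivation:
After op 1 (select(2,4) replace("JL")): buf='MOJLUW' cursor=4
After op 2 (backspace): buf='MOJUW' cursor=3
After op 3 (select(2,3) replace("LNZ")): buf='MOLNZUW' cursor=5
After op 4 (left): buf='MOLNZUW' cursor=4
After op 5 (insert('S')): buf='MOLNSZUW' cursor=5
After op 6 (left): buf='MOLNSZUW' cursor=4
After op 7 (insert('F')): buf='MOLNFSZUW' cursor=5
After op 8 (insert('N')): buf='MOLNFNSZUW' cursor=6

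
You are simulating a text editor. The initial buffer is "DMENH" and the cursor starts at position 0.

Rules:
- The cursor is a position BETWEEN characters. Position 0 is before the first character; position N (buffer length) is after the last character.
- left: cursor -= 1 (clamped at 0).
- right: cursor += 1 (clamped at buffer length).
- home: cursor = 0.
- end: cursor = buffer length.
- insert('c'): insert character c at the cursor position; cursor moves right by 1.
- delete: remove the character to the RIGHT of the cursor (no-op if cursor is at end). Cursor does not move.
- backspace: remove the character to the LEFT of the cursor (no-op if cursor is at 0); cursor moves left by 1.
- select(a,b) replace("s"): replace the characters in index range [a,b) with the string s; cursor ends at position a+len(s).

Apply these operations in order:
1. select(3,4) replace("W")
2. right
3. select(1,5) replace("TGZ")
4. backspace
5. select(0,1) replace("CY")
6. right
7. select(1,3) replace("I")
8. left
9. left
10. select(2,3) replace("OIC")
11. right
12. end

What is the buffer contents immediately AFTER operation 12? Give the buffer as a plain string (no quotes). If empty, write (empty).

Answer: CIOIC

Derivation:
After op 1 (select(3,4) replace("W")): buf='DMEWH' cursor=4
After op 2 (right): buf='DMEWH' cursor=5
After op 3 (select(1,5) replace("TGZ")): buf='DTGZ' cursor=4
After op 4 (backspace): buf='DTG' cursor=3
After op 5 (select(0,1) replace("CY")): buf='CYTG' cursor=2
After op 6 (right): buf='CYTG' cursor=3
After op 7 (select(1,3) replace("I")): buf='CIG' cursor=2
After op 8 (left): buf='CIG' cursor=1
After op 9 (left): buf='CIG' cursor=0
After op 10 (select(2,3) replace("OIC")): buf='CIOIC' cursor=5
After op 11 (right): buf='CIOIC' cursor=5
After op 12 (end): buf='CIOIC' cursor=5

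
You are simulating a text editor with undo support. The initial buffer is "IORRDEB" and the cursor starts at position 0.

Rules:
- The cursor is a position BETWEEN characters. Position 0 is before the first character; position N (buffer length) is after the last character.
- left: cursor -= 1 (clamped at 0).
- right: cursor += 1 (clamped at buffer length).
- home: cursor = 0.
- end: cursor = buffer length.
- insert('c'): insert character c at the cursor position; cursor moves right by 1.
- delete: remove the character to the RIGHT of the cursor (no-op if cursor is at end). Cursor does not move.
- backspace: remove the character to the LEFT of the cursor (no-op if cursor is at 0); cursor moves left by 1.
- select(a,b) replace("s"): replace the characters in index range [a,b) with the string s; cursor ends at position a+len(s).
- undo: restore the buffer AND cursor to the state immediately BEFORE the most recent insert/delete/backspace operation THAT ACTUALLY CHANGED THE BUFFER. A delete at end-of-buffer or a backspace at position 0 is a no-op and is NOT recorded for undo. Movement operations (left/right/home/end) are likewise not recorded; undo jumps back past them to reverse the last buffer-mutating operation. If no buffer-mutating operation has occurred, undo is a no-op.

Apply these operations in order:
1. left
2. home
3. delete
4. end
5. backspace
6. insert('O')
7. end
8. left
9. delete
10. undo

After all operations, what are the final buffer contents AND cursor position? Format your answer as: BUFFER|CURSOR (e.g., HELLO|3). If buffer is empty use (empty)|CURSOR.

Answer: ORRDEO|5

Derivation:
After op 1 (left): buf='IORRDEB' cursor=0
After op 2 (home): buf='IORRDEB' cursor=0
After op 3 (delete): buf='ORRDEB' cursor=0
After op 4 (end): buf='ORRDEB' cursor=6
After op 5 (backspace): buf='ORRDE' cursor=5
After op 6 (insert('O')): buf='ORRDEO' cursor=6
After op 7 (end): buf='ORRDEO' cursor=6
After op 8 (left): buf='ORRDEO' cursor=5
After op 9 (delete): buf='ORRDE' cursor=5
After op 10 (undo): buf='ORRDEO' cursor=5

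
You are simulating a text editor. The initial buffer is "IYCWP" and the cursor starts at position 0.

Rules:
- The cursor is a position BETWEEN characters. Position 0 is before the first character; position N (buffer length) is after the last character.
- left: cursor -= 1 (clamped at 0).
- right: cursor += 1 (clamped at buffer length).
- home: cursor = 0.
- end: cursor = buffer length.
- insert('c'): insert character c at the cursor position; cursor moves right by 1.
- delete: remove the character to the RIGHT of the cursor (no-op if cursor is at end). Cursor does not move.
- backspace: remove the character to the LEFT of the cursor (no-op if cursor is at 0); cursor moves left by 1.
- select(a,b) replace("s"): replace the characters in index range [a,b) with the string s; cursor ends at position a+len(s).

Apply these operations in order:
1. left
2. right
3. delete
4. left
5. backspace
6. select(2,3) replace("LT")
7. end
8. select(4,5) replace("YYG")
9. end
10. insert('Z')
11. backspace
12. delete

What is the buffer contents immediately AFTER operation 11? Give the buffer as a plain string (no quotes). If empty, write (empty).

After op 1 (left): buf='IYCWP' cursor=0
After op 2 (right): buf='IYCWP' cursor=1
After op 3 (delete): buf='ICWP' cursor=1
After op 4 (left): buf='ICWP' cursor=0
After op 5 (backspace): buf='ICWP' cursor=0
After op 6 (select(2,3) replace("LT")): buf='ICLTP' cursor=4
After op 7 (end): buf='ICLTP' cursor=5
After op 8 (select(4,5) replace("YYG")): buf='ICLTYYG' cursor=7
After op 9 (end): buf='ICLTYYG' cursor=7
After op 10 (insert('Z')): buf='ICLTYYGZ' cursor=8
After op 11 (backspace): buf='ICLTYYG' cursor=7

Answer: ICLTYYG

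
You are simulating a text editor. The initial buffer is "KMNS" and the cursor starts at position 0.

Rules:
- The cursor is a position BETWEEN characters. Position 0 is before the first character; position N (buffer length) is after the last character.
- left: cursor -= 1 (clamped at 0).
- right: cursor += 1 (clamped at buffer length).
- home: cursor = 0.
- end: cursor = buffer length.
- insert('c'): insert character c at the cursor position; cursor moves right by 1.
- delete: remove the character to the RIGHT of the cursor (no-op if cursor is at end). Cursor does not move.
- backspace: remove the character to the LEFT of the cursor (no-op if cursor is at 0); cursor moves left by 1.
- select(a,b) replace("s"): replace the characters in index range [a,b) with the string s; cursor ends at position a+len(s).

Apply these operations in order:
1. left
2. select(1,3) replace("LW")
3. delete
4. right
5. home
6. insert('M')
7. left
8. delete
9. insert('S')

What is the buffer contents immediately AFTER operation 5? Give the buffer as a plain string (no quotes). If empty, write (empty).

Answer: KLW

Derivation:
After op 1 (left): buf='KMNS' cursor=0
After op 2 (select(1,3) replace("LW")): buf='KLWS' cursor=3
After op 3 (delete): buf='KLW' cursor=3
After op 4 (right): buf='KLW' cursor=3
After op 5 (home): buf='KLW' cursor=0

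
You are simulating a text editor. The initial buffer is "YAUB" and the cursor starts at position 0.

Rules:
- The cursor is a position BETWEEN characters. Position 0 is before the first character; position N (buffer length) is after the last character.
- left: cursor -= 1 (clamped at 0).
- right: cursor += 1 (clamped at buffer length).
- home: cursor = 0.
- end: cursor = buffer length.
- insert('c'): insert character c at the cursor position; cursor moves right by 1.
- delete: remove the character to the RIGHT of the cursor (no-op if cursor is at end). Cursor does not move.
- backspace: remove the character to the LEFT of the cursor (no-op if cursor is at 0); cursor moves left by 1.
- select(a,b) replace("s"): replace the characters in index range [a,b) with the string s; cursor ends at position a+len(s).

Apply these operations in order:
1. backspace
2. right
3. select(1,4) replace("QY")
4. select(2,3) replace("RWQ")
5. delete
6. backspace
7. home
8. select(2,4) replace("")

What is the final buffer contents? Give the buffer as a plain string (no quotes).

After op 1 (backspace): buf='YAUB' cursor=0
After op 2 (right): buf='YAUB' cursor=1
After op 3 (select(1,4) replace("QY")): buf='YQY' cursor=3
After op 4 (select(2,3) replace("RWQ")): buf='YQRWQ' cursor=5
After op 5 (delete): buf='YQRWQ' cursor=5
After op 6 (backspace): buf='YQRW' cursor=4
After op 7 (home): buf='YQRW' cursor=0
After op 8 (select(2,4) replace("")): buf='YQ' cursor=2

Answer: YQ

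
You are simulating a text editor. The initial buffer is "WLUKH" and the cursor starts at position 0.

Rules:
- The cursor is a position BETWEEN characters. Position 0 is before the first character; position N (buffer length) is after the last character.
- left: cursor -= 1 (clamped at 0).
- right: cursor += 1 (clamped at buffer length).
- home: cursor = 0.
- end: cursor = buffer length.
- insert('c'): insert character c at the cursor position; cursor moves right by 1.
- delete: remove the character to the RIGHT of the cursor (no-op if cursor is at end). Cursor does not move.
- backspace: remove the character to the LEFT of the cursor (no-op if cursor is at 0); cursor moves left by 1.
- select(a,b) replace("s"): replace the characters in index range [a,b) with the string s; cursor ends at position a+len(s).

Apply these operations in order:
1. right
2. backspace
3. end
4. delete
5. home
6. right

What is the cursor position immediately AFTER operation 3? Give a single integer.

After op 1 (right): buf='WLUKH' cursor=1
After op 2 (backspace): buf='LUKH' cursor=0
After op 3 (end): buf='LUKH' cursor=4

Answer: 4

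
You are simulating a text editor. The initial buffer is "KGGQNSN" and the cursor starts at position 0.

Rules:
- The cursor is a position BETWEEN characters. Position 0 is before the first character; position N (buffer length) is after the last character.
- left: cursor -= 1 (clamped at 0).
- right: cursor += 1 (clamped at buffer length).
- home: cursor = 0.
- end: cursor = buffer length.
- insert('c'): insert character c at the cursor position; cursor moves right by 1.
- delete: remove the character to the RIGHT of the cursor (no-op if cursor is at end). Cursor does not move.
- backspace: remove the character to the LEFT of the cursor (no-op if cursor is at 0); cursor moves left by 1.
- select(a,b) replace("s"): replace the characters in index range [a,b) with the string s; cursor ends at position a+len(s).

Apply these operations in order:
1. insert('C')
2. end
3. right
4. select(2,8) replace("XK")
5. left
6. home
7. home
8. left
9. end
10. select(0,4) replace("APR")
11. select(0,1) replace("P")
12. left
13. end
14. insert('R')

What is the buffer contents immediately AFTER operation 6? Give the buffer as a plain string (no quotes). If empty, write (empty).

After op 1 (insert('C')): buf='CKGGQNSN' cursor=1
After op 2 (end): buf='CKGGQNSN' cursor=8
After op 3 (right): buf='CKGGQNSN' cursor=8
After op 4 (select(2,8) replace("XK")): buf='CKXK' cursor=4
After op 5 (left): buf='CKXK' cursor=3
After op 6 (home): buf='CKXK' cursor=0

Answer: CKXK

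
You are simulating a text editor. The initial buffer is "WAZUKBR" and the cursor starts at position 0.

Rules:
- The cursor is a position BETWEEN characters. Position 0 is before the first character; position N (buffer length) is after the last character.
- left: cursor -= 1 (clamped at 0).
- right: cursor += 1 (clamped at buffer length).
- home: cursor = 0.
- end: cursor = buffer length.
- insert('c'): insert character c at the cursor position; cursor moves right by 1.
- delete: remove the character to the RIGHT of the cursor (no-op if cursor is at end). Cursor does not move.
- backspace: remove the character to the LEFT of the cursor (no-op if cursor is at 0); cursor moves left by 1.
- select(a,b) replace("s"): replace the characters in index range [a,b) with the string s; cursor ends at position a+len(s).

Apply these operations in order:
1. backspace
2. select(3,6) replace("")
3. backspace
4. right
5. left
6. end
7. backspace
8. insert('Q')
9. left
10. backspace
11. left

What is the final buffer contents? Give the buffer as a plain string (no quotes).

After op 1 (backspace): buf='WAZUKBR' cursor=0
After op 2 (select(3,6) replace("")): buf='WAZR' cursor=3
After op 3 (backspace): buf='WAR' cursor=2
After op 4 (right): buf='WAR' cursor=3
After op 5 (left): buf='WAR' cursor=2
After op 6 (end): buf='WAR' cursor=3
After op 7 (backspace): buf='WA' cursor=2
After op 8 (insert('Q')): buf='WAQ' cursor=3
After op 9 (left): buf='WAQ' cursor=2
After op 10 (backspace): buf='WQ' cursor=1
After op 11 (left): buf='WQ' cursor=0

Answer: WQ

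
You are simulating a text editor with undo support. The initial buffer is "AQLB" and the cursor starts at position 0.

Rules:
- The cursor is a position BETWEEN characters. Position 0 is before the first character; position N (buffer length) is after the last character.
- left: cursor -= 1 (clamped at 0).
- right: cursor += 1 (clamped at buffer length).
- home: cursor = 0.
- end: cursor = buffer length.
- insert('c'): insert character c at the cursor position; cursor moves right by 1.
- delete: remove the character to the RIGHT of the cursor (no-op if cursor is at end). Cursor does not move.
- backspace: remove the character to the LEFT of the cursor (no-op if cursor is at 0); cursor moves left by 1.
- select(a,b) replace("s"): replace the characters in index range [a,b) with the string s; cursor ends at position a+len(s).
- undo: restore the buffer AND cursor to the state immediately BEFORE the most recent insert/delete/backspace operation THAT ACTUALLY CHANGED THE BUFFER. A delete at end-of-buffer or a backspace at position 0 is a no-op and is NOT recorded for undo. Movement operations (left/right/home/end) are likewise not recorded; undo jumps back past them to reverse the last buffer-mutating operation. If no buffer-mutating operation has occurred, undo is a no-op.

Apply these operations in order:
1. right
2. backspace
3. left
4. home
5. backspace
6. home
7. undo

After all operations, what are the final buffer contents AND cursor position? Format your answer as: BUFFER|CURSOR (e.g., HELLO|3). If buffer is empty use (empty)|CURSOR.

Answer: AQLB|1

Derivation:
After op 1 (right): buf='AQLB' cursor=1
After op 2 (backspace): buf='QLB' cursor=0
After op 3 (left): buf='QLB' cursor=0
After op 4 (home): buf='QLB' cursor=0
After op 5 (backspace): buf='QLB' cursor=0
After op 6 (home): buf='QLB' cursor=0
After op 7 (undo): buf='AQLB' cursor=1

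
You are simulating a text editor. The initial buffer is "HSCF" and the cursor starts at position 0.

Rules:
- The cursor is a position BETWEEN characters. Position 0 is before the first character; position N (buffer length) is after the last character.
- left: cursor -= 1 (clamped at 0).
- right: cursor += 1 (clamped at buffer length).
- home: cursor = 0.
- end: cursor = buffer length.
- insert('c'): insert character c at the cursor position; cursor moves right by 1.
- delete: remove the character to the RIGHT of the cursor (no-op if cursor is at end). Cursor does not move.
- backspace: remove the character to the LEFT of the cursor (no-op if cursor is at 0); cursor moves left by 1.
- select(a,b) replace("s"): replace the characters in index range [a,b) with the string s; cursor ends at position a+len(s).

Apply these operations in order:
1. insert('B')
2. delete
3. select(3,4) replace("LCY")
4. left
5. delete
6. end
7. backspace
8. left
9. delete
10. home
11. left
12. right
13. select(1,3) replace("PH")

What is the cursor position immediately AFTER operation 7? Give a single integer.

Answer: 4

Derivation:
After op 1 (insert('B')): buf='BHSCF' cursor=1
After op 2 (delete): buf='BSCF' cursor=1
After op 3 (select(3,4) replace("LCY")): buf='BSCLCY' cursor=6
After op 4 (left): buf='BSCLCY' cursor=5
After op 5 (delete): buf='BSCLC' cursor=5
After op 6 (end): buf='BSCLC' cursor=5
After op 7 (backspace): buf='BSCL' cursor=4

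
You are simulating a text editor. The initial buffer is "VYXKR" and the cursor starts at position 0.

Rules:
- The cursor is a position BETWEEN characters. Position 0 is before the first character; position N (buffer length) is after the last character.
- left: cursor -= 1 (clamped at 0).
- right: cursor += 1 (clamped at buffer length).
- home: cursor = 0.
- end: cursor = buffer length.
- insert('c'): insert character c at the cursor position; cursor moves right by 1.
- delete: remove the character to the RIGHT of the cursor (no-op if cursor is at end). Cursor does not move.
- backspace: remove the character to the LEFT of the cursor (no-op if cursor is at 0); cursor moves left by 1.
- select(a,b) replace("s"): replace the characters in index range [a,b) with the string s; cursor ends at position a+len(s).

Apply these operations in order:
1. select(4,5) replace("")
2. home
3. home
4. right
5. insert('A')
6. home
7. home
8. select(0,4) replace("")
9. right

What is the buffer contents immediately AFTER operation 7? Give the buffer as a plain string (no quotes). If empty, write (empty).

After op 1 (select(4,5) replace("")): buf='VYXK' cursor=4
After op 2 (home): buf='VYXK' cursor=0
After op 3 (home): buf='VYXK' cursor=0
After op 4 (right): buf='VYXK' cursor=1
After op 5 (insert('A')): buf='VAYXK' cursor=2
After op 6 (home): buf='VAYXK' cursor=0
After op 7 (home): buf='VAYXK' cursor=0

Answer: VAYXK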